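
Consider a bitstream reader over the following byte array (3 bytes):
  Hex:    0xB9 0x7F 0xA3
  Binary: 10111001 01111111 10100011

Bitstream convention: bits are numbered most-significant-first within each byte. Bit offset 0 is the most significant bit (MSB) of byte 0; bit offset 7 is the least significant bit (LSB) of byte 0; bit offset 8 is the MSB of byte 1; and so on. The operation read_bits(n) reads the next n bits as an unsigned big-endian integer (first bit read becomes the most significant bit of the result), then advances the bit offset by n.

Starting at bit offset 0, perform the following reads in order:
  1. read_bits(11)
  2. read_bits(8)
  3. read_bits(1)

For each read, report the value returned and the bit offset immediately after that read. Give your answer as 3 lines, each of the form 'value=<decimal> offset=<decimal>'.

Read 1: bits[0:11] width=11 -> value=1483 (bin 10111001011); offset now 11 = byte 1 bit 3; 13 bits remain
Read 2: bits[11:19] width=8 -> value=253 (bin 11111101); offset now 19 = byte 2 bit 3; 5 bits remain
Read 3: bits[19:20] width=1 -> value=0 (bin 0); offset now 20 = byte 2 bit 4; 4 bits remain

Answer: value=1483 offset=11
value=253 offset=19
value=0 offset=20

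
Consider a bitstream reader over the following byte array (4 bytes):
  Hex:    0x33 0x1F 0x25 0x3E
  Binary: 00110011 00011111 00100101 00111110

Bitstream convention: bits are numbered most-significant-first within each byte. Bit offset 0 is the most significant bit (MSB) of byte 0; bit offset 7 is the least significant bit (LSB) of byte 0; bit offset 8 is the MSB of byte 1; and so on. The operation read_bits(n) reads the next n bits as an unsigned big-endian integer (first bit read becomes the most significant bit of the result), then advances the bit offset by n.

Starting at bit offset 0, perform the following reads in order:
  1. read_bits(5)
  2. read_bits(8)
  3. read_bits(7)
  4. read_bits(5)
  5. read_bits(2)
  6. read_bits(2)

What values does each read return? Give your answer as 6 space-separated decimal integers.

Read 1: bits[0:5] width=5 -> value=6 (bin 00110); offset now 5 = byte 0 bit 5; 27 bits remain
Read 2: bits[5:13] width=8 -> value=99 (bin 01100011); offset now 13 = byte 1 bit 5; 19 bits remain
Read 3: bits[13:20] width=7 -> value=114 (bin 1110010); offset now 20 = byte 2 bit 4; 12 bits remain
Read 4: bits[20:25] width=5 -> value=10 (bin 01010); offset now 25 = byte 3 bit 1; 7 bits remain
Read 5: bits[25:27] width=2 -> value=1 (bin 01); offset now 27 = byte 3 bit 3; 5 bits remain
Read 6: bits[27:29] width=2 -> value=3 (bin 11); offset now 29 = byte 3 bit 5; 3 bits remain

Answer: 6 99 114 10 1 3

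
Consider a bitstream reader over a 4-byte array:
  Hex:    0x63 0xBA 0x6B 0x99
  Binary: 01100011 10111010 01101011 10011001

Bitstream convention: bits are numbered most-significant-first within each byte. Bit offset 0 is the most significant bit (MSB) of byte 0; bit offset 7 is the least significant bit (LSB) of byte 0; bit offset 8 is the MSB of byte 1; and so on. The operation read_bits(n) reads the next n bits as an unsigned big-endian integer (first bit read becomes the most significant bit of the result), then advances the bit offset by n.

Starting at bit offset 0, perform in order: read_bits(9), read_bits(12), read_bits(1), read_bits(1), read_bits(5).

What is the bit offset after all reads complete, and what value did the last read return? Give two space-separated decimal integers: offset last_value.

Read 1: bits[0:9] width=9 -> value=199 (bin 011000111); offset now 9 = byte 1 bit 1; 23 bits remain
Read 2: bits[9:21] width=12 -> value=1869 (bin 011101001101); offset now 21 = byte 2 bit 5; 11 bits remain
Read 3: bits[21:22] width=1 -> value=0 (bin 0); offset now 22 = byte 2 bit 6; 10 bits remain
Read 4: bits[22:23] width=1 -> value=1 (bin 1); offset now 23 = byte 2 bit 7; 9 bits remain
Read 5: bits[23:28] width=5 -> value=25 (bin 11001); offset now 28 = byte 3 bit 4; 4 bits remain

Answer: 28 25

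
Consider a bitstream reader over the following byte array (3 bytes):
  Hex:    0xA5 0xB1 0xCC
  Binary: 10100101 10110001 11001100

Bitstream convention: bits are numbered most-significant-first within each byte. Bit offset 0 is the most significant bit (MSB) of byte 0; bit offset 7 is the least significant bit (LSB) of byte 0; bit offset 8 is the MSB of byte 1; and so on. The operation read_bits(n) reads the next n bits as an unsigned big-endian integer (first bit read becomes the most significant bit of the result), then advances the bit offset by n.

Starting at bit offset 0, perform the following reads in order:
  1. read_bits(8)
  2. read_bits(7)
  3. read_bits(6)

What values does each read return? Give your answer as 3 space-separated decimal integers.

Answer: 165 88 57

Derivation:
Read 1: bits[0:8] width=8 -> value=165 (bin 10100101); offset now 8 = byte 1 bit 0; 16 bits remain
Read 2: bits[8:15] width=7 -> value=88 (bin 1011000); offset now 15 = byte 1 bit 7; 9 bits remain
Read 3: bits[15:21] width=6 -> value=57 (bin 111001); offset now 21 = byte 2 bit 5; 3 bits remain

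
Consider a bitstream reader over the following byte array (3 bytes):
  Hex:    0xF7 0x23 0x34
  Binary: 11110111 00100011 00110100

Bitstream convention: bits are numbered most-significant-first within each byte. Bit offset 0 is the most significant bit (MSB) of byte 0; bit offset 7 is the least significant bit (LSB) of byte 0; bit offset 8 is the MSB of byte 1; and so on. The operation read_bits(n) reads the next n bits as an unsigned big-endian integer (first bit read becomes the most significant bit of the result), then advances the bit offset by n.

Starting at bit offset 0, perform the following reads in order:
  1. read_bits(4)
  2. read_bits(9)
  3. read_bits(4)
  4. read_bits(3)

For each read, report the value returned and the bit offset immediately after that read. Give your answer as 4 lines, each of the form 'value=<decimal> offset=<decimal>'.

Read 1: bits[0:4] width=4 -> value=15 (bin 1111); offset now 4 = byte 0 bit 4; 20 bits remain
Read 2: bits[4:13] width=9 -> value=228 (bin 011100100); offset now 13 = byte 1 bit 5; 11 bits remain
Read 3: bits[13:17] width=4 -> value=6 (bin 0110); offset now 17 = byte 2 bit 1; 7 bits remain
Read 4: bits[17:20] width=3 -> value=3 (bin 011); offset now 20 = byte 2 bit 4; 4 bits remain

Answer: value=15 offset=4
value=228 offset=13
value=6 offset=17
value=3 offset=20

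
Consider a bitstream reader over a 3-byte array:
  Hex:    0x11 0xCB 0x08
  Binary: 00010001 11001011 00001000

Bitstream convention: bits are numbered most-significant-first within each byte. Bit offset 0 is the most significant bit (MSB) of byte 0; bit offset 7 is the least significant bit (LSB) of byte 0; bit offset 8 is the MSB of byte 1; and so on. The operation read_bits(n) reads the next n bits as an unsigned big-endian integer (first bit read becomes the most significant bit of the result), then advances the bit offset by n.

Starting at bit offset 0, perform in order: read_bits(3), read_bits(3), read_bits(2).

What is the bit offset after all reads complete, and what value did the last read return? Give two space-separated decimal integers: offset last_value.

Answer: 8 1

Derivation:
Read 1: bits[0:3] width=3 -> value=0 (bin 000); offset now 3 = byte 0 bit 3; 21 bits remain
Read 2: bits[3:6] width=3 -> value=4 (bin 100); offset now 6 = byte 0 bit 6; 18 bits remain
Read 3: bits[6:8] width=2 -> value=1 (bin 01); offset now 8 = byte 1 bit 0; 16 bits remain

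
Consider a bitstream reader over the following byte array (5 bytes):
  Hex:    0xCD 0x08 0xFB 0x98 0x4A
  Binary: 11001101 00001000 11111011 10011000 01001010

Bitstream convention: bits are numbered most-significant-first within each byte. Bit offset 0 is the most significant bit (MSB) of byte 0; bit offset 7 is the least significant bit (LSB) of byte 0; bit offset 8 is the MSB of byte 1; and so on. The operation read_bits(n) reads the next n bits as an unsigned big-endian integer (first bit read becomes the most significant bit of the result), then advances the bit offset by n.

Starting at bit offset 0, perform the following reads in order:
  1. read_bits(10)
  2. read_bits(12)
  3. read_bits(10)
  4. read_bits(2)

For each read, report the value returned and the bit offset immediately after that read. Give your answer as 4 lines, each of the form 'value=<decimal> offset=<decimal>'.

Answer: value=820 offset=10
value=574 offset=22
value=920 offset=32
value=1 offset=34

Derivation:
Read 1: bits[0:10] width=10 -> value=820 (bin 1100110100); offset now 10 = byte 1 bit 2; 30 bits remain
Read 2: bits[10:22] width=12 -> value=574 (bin 001000111110); offset now 22 = byte 2 bit 6; 18 bits remain
Read 3: bits[22:32] width=10 -> value=920 (bin 1110011000); offset now 32 = byte 4 bit 0; 8 bits remain
Read 4: bits[32:34] width=2 -> value=1 (bin 01); offset now 34 = byte 4 bit 2; 6 bits remain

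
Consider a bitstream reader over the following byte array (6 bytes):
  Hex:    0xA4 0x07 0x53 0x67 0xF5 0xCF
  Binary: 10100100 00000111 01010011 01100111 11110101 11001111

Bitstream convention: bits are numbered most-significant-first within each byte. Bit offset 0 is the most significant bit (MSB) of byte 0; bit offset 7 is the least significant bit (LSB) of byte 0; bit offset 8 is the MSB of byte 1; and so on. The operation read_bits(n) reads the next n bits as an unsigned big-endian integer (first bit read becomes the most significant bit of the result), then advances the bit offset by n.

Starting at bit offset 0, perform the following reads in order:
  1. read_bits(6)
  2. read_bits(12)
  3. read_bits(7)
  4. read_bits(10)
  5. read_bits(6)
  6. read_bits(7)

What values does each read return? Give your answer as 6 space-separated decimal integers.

Read 1: bits[0:6] width=6 -> value=41 (bin 101001); offset now 6 = byte 0 bit 6; 42 bits remain
Read 2: bits[6:18] width=12 -> value=29 (bin 000000011101); offset now 18 = byte 2 bit 2; 30 bits remain
Read 3: bits[18:25] width=7 -> value=38 (bin 0100110); offset now 25 = byte 3 bit 1; 23 bits remain
Read 4: bits[25:35] width=10 -> value=831 (bin 1100111111); offset now 35 = byte 4 bit 3; 13 bits remain
Read 5: bits[35:41] width=6 -> value=43 (bin 101011); offset now 41 = byte 5 bit 1; 7 bits remain
Read 6: bits[41:48] width=7 -> value=79 (bin 1001111); offset now 48 = byte 6 bit 0; 0 bits remain

Answer: 41 29 38 831 43 79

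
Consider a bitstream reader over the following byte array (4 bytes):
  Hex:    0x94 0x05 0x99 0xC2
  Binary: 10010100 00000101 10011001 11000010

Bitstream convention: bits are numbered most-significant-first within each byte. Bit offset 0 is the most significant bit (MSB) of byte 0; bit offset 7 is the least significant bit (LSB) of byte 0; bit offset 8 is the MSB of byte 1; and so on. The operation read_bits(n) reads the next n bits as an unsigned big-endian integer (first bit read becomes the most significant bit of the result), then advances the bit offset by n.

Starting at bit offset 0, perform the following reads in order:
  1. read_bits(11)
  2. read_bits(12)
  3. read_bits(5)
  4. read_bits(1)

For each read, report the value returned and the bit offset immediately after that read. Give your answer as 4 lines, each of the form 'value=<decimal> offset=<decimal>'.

Answer: value=1184 offset=11
value=716 offset=23
value=28 offset=28
value=0 offset=29

Derivation:
Read 1: bits[0:11] width=11 -> value=1184 (bin 10010100000); offset now 11 = byte 1 bit 3; 21 bits remain
Read 2: bits[11:23] width=12 -> value=716 (bin 001011001100); offset now 23 = byte 2 bit 7; 9 bits remain
Read 3: bits[23:28] width=5 -> value=28 (bin 11100); offset now 28 = byte 3 bit 4; 4 bits remain
Read 4: bits[28:29] width=1 -> value=0 (bin 0); offset now 29 = byte 3 bit 5; 3 bits remain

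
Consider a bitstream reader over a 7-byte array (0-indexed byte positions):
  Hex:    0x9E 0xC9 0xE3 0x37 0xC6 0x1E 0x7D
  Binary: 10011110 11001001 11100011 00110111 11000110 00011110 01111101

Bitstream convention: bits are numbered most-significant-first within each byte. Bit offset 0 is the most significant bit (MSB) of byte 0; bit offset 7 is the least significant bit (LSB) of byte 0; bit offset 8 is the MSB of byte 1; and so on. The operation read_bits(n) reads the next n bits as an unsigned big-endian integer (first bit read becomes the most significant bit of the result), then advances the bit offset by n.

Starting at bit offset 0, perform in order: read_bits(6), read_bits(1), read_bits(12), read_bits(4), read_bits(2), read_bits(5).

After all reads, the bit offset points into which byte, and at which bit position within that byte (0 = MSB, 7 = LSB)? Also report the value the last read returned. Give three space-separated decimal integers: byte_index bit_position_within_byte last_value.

Answer: 3 6 13

Derivation:
Read 1: bits[0:6] width=6 -> value=39 (bin 100111); offset now 6 = byte 0 bit 6; 50 bits remain
Read 2: bits[6:7] width=1 -> value=1 (bin 1); offset now 7 = byte 0 bit 7; 49 bits remain
Read 3: bits[7:19] width=12 -> value=1615 (bin 011001001111); offset now 19 = byte 2 bit 3; 37 bits remain
Read 4: bits[19:23] width=4 -> value=1 (bin 0001); offset now 23 = byte 2 bit 7; 33 bits remain
Read 5: bits[23:25] width=2 -> value=2 (bin 10); offset now 25 = byte 3 bit 1; 31 bits remain
Read 6: bits[25:30] width=5 -> value=13 (bin 01101); offset now 30 = byte 3 bit 6; 26 bits remain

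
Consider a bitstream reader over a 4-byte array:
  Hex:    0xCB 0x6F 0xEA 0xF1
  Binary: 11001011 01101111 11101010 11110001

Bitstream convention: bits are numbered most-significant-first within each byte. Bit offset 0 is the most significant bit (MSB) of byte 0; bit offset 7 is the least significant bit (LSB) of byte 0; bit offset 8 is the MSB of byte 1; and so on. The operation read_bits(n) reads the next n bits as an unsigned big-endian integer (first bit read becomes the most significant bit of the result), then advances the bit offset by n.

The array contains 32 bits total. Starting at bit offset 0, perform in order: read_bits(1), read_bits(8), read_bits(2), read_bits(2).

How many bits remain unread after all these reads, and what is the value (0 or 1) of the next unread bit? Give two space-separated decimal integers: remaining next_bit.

Answer: 19 1

Derivation:
Read 1: bits[0:1] width=1 -> value=1 (bin 1); offset now 1 = byte 0 bit 1; 31 bits remain
Read 2: bits[1:9] width=8 -> value=150 (bin 10010110); offset now 9 = byte 1 bit 1; 23 bits remain
Read 3: bits[9:11] width=2 -> value=3 (bin 11); offset now 11 = byte 1 bit 3; 21 bits remain
Read 4: bits[11:13] width=2 -> value=1 (bin 01); offset now 13 = byte 1 bit 5; 19 bits remain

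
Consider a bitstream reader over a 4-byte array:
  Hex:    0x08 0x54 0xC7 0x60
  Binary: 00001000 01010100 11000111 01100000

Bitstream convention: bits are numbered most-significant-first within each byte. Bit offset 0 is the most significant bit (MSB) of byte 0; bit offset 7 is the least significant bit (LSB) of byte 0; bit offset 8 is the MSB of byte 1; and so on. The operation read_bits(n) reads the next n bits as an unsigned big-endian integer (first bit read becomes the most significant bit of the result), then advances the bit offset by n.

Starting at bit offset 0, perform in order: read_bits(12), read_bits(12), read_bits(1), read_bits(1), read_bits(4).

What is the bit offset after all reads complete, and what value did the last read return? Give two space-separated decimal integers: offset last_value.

Answer: 30 8

Derivation:
Read 1: bits[0:12] width=12 -> value=133 (bin 000010000101); offset now 12 = byte 1 bit 4; 20 bits remain
Read 2: bits[12:24] width=12 -> value=1223 (bin 010011000111); offset now 24 = byte 3 bit 0; 8 bits remain
Read 3: bits[24:25] width=1 -> value=0 (bin 0); offset now 25 = byte 3 bit 1; 7 bits remain
Read 4: bits[25:26] width=1 -> value=1 (bin 1); offset now 26 = byte 3 bit 2; 6 bits remain
Read 5: bits[26:30] width=4 -> value=8 (bin 1000); offset now 30 = byte 3 bit 6; 2 bits remain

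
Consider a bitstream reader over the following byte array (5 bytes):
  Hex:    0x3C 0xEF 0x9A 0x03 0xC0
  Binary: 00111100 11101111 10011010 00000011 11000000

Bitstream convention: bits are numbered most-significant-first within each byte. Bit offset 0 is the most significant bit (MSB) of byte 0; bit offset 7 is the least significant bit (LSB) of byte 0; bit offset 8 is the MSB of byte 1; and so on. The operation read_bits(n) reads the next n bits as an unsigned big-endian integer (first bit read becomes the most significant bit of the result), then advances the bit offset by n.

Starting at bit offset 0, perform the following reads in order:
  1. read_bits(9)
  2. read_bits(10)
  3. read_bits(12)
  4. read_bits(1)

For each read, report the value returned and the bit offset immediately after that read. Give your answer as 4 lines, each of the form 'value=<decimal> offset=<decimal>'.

Read 1: bits[0:9] width=9 -> value=121 (bin 001111001); offset now 9 = byte 1 bit 1; 31 bits remain
Read 2: bits[9:19] width=10 -> value=892 (bin 1101111100); offset now 19 = byte 2 bit 3; 21 bits remain
Read 3: bits[19:31] width=12 -> value=3329 (bin 110100000001); offset now 31 = byte 3 bit 7; 9 bits remain
Read 4: bits[31:32] width=1 -> value=1 (bin 1); offset now 32 = byte 4 bit 0; 8 bits remain

Answer: value=121 offset=9
value=892 offset=19
value=3329 offset=31
value=1 offset=32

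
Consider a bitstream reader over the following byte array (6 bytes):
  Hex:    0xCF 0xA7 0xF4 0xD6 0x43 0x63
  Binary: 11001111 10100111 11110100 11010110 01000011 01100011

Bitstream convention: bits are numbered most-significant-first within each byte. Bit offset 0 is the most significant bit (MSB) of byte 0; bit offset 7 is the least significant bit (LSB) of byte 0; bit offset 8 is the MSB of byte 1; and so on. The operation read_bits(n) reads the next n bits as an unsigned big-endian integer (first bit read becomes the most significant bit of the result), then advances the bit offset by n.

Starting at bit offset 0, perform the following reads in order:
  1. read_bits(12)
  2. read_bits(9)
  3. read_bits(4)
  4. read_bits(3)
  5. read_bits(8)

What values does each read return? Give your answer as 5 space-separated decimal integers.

Read 1: bits[0:12] width=12 -> value=3322 (bin 110011111010); offset now 12 = byte 1 bit 4; 36 bits remain
Read 2: bits[12:21] width=9 -> value=254 (bin 011111110); offset now 21 = byte 2 bit 5; 27 bits remain
Read 3: bits[21:25] width=4 -> value=9 (bin 1001); offset now 25 = byte 3 bit 1; 23 bits remain
Read 4: bits[25:28] width=3 -> value=5 (bin 101); offset now 28 = byte 3 bit 4; 20 bits remain
Read 5: bits[28:36] width=8 -> value=100 (bin 01100100); offset now 36 = byte 4 bit 4; 12 bits remain

Answer: 3322 254 9 5 100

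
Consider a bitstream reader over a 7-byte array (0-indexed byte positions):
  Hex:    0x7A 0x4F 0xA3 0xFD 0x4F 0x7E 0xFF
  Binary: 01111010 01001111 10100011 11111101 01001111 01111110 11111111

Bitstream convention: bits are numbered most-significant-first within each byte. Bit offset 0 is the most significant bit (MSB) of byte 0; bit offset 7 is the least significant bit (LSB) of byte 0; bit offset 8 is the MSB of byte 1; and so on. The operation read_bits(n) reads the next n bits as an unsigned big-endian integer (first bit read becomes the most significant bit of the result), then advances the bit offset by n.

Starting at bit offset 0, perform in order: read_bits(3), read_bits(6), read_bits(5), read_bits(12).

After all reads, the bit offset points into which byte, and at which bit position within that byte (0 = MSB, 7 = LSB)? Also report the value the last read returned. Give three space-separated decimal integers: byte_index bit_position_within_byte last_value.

Answer: 3 2 3727

Derivation:
Read 1: bits[0:3] width=3 -> value=3 (bin 011); offset now 3 = byte 0 bit 3; 53 bits remain
Read 2: bits[3:9] width=6 -> value=52 (bin 110100); offset now 9 = byte 1 bit 1; 47 bits remain
Read 3: bits[9:14] width=5 -> value=19 (bin 10011); offset now 14 = byte 1 bit 6; 42 bits remain
Read 4: bits[14:26] width=12 -> value=3727 (bin 111010001111); offset now 26 = byte 3 bit 2; 30 bits remain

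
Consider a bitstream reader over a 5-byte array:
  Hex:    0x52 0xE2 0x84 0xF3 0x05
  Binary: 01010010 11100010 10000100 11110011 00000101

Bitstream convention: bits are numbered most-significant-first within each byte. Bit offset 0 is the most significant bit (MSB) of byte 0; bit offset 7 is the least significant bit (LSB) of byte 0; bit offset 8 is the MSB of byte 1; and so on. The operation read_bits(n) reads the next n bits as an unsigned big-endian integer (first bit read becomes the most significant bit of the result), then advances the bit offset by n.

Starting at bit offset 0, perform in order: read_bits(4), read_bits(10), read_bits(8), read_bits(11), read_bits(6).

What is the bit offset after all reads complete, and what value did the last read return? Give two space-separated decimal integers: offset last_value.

Answer: 39 2

Derivation:
Read 1: bits[0:4] width=4 -> value=5 (bin 0101); offset now 4 = byte 0 bit 4; 36 bits remain
Read 2: bits[4:14] width=10 -> value=184 (bin 0010111000); offset now 14 = byte 1 bit 6; 26 bits remain
Read 3: bits[14:22] width=8 -> value=161 (bin 10100001); offset now 22 = byte 2 bit 6; 18 bits remain
Read 4: bits[22:33] width=11 -> value=486 (bin 00111100110); offset now 33 = byte 4 bit 1; 7 bits remain
Read 5: bits[33:39] width=6 -> value=2 (bin 000010); offset now 39 = byte 4 bit 7; 1 bits remain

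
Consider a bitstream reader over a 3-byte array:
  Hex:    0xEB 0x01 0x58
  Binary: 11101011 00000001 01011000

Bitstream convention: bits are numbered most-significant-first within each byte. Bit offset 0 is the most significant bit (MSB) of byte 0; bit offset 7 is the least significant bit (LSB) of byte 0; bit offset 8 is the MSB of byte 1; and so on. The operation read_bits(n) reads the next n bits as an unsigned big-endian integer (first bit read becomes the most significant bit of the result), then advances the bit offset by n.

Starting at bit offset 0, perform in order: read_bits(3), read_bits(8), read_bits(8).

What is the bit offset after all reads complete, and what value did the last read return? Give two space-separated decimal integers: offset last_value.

Answer: 19 10

Derivation:
Read 1: bits[0:3] width=3 -> value=7 (bin 111); offset now 3 = byte 0 bit 3; 21 bits remain
Read 2: bits[3:11] width=8 -> value=88 (bin 01011000); offset now 11 = byte 1 bit 3; 13 bits remain
Read 3: bits[11:19] width=8 -> value=10 (bin 00001010); offset now 19 = byte 2 bit 3; 5 bits remain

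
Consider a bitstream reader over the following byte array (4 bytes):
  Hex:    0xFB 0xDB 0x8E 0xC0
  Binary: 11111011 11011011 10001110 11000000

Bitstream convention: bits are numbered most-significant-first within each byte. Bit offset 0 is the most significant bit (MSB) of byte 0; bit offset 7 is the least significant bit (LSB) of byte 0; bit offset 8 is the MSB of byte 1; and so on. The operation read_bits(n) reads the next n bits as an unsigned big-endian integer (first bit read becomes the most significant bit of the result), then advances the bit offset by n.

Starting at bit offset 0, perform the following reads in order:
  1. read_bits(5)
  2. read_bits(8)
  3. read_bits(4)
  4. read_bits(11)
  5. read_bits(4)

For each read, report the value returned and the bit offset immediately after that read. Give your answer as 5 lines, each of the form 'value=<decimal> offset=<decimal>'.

Read 1: bits[0:5] width=5 -> value=31 (bin 11111); offset now 5 = byte 0 bit 5; 27 bits remain
Read 2: bits[5:13] width=8 -> value=123 (bin 01111011); offset now 13 = byte 1 bit 5; 19 bits remain
Read 3: bits[13:17] width=4 -> value=7 (bin 0111); offset now 17 = byte 2 bit 1; 15 bits remain
Read 4: bits[17:28] width=11 -> value=236 (bin 00011101100); offset now 28 = byte 3 bit 4; 4 bits remain
Read 5: bits[28:32] width=4 -> value=0 (bin 0000); offset now 32 = byte 4 bit 0; 0 bits remain

Answer: value=31 offset=5
value=123 offset=13
value=7 offset=17
value=236 offset=28
value=0 offset=32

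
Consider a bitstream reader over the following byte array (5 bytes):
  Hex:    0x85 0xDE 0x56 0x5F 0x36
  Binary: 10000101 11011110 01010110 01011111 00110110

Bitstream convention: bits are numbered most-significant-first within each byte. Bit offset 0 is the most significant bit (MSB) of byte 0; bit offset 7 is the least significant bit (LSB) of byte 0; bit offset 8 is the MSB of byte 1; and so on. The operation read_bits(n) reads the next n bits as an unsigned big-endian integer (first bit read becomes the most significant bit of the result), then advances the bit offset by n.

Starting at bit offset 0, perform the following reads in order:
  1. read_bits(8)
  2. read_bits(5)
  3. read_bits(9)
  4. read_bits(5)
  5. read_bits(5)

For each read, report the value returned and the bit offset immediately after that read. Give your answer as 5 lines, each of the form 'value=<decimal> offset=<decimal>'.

Read 1: bits[0:8] width=8 -> value=133 (bin 10000101); offset now 8 = byte 1 bit 0; 32 bits remain
Read 2: bits[8:13] width=5 -> value=27 (bin 11011); offset now 13 = byte 1 bit 5; 27 bits remain
Read 3: bits[13:22] width=9 -> value=405 (bin 110010101); offset now 22 = byte 2 bit 6; 18 bits remain
Read 4: bits[22:27] width=5 -> value=18 (bin 10010); offset now 27 = byte 3 bit 3; 13 bits remain
Read 5: bits[27:32] width=5 -> value=31 (bin 11111); offset now 32 = byte 4 bit 0; 8 bits remain

Answer: value=133 offset=8
value=27 offset=13
value=405 offset=22
value=18 offset=27
value=31 offset=32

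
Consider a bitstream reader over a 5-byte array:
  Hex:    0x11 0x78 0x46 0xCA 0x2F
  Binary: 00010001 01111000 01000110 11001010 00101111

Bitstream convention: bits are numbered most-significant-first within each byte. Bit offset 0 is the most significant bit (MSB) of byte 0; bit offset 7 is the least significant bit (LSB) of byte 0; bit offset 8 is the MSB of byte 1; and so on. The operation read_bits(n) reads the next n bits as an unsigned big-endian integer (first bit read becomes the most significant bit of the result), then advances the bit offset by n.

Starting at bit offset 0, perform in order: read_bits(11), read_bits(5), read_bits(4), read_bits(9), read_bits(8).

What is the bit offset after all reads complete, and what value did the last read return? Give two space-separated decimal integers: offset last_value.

Read 1: bits[0:11] width=11 -> value=139 (bin 00010001011); offset now 11 = byte 1 bit 3; 29 bits remain
Read 2: bits[11:16] width=5 -> value=24 (bin 11000); offset now 16 = byte 2 bit 0; 24 bits remain
Read 3: bits[16:20] width=4 -> value=4 (bin 0100); offset now 20 = byte 2 bit 4; 20 bits remain
Read 4: bits[20:29] width=9 -> value=217 (bin 011011001); offset now 29 = byte 3 bit 5; 11 bits remain
Read 5: bits[29:37] width=8 -> value=69 (bin 01000101); offset now 37 = byte 4 bit 5; 3 bits remain

Answer: 37 69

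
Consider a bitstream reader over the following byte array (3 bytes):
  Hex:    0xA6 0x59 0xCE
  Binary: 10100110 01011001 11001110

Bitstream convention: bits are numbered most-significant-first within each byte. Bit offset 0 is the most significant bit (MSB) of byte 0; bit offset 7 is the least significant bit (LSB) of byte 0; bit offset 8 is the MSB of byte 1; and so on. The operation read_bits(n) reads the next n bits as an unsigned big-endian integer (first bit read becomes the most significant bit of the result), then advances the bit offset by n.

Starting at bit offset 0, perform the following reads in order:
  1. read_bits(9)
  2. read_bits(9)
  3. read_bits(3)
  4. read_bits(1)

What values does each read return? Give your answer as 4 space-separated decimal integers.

Read 1: bits[0:9] width=9 -> value=332 (bin 101001100); offset now 9 = byte 1 bit 1; 15 bits remain
Read 2: bits[9:18] width=9 -> value=359 (bin 101100111); offset now 18 = byte 2 bit 2; 6 bits remain
Read 3: bits[18:21] width=3 -> value=1 (bin 001); offset now 21 = byte 2 bit 5; 3 bits remain
Read 4: bits[21:22] width=1 -> value=1 (bin 1); offset now 22 = byte 2 bit 6; 2 bits remain

Answer: 332 359 1 1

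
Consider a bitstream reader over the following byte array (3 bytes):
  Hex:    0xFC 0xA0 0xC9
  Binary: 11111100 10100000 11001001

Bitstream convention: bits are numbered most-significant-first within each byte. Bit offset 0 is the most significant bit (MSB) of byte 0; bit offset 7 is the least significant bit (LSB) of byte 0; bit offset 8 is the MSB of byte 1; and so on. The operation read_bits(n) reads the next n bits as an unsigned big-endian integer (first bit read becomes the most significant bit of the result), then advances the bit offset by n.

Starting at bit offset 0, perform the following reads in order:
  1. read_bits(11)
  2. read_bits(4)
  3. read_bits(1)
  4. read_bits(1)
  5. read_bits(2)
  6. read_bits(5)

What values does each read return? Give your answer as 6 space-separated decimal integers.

Answer: 2021 0 0 1 2 9

Derivation:
Read 1: bits[0:11] width=11 -> value=2021 (bin 11111100101); offset now 11 = byte 1 bit 3; 13 bits remain
Read 2: bits[11:15] width=4 -> value=0 (bin 0000); offset now 15 = byte 1 bit 7; 9 bits remain
Read 3: bits[15:16] width=1 -> value=0 (bin 0); offset now 16 = byte 2 bit 0; 8 bits remain
Read 4: bits[16:17] width=1 -> value=1 (bin 1); offset now 17 = byte 2 bit 1; 7 bits remain
Read 5: bits[17:19] width=2 -> value=2 (bin 10); offset now 19 = byte 2 bit 3; 5 bits remain
Read 6: bits[19:24] width=5 -> value=9 (bin 01001); offset now 24 = byte 3 bit 0; 0 bits remain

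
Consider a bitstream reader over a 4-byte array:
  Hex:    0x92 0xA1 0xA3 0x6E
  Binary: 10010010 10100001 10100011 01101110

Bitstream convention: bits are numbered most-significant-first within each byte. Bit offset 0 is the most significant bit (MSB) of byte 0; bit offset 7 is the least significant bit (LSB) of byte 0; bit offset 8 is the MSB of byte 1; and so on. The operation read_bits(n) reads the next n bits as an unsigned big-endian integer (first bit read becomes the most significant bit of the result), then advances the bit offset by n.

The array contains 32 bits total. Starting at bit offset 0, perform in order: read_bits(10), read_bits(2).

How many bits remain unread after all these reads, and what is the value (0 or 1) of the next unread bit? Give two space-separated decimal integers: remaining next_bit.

Answer: 20 0

Derivation:
Read 1: bits[0:10] width=10 -> value=586 (bin 1001001010); offset now 10 = byte 1 bit 2; 22 bits remain
Read 2: bits[10:12] width=2 -> value=2 (bin 10); offset now 12 = byte 1 bit 4; 20 bits remain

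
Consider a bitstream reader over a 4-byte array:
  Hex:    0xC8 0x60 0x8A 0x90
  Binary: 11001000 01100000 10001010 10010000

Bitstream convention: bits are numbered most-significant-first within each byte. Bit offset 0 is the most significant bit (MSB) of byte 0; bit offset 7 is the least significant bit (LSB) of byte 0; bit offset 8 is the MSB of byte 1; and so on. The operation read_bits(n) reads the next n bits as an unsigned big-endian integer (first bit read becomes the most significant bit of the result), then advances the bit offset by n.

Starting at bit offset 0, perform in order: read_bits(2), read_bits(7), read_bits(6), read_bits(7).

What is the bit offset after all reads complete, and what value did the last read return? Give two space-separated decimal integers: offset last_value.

Answer: 22 34

Derivation:
Read 1: bits[0:2] width=2 -> value=3 (bin 11); offset now 2 = byte 0 bit 2; 30 bits remain
Read 2: bits[2:9] width=7 -> value=16 (bin 0010000); offset now 9 = byte 1 bit 1; 23 bits remain
Read 3: bits[9:15] width=6 -> value=48 (bin 110000); offset now 15 = byte 1 bit 7; 17 bits remain
Read 4: bits[15:22] width=7 -> value=34 (bin 0100010); offset now 22 = byte 2 bit 6; 10 bits remain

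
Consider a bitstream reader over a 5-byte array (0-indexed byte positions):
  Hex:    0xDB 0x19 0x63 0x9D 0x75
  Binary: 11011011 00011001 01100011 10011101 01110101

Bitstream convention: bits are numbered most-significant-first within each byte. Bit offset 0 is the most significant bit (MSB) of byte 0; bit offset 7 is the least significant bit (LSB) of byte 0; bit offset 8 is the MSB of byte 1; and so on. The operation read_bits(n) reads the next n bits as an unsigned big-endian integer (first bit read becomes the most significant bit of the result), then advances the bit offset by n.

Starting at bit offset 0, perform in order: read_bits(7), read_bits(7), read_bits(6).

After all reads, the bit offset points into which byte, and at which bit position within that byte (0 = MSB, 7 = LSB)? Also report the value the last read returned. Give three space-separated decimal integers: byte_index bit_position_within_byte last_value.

Read 1: bits[0:7] width=7 -> value=109 (bin 1101101); offset now 7 = byte 0 bit 7; 33 bits remain
Read 2: bits[7:14] width=7 -> value=70 (bin 1000110); offset now 14 = byte 1 bit 6; 26 bits remain
Read 3: bits[14:20] width=6 -> value=22 (bin 010110); offset now 20 = byte 2 bit 4; 20 bits remain

Answer: 2 4 22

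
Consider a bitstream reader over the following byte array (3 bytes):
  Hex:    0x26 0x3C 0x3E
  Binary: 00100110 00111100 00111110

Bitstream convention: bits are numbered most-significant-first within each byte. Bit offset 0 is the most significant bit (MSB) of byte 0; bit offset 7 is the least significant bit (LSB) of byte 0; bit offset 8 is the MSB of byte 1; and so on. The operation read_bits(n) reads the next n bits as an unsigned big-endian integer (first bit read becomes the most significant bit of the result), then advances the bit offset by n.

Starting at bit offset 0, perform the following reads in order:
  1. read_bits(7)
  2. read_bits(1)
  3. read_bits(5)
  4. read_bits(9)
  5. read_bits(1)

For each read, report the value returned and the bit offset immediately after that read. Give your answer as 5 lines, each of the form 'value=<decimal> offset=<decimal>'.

Answer: value=19 offset=7
value=0 offset=8
value=7 offset=13
value=271 offset=22
value=1 offset=23

Derivation:
Read 1: bits[0:7] width=7 -> value=19 (bin 0010011); offset now 7 = byte 0 bit 7; 17 bits remain
Read 2: bits[7:8] width=1 -> value=0 (bin 0); offset now 8 = byte 1 bit 0; 16 bits remain
Read 3: bits[8:13] width=5 -> value=7 (bin 00111); offset now 13 = byte 1 bit 5; 11 bits remain
Read 4: bits[13:22] width=9 -> value=271 (bin 100001111); offset now 22 = byte 2 bit 6; 2 bits remain
Read 5: bits[22:23] width=1 -> value=1 (bin 1); offset now 23 = byte 2 bit 7; 1 bits remain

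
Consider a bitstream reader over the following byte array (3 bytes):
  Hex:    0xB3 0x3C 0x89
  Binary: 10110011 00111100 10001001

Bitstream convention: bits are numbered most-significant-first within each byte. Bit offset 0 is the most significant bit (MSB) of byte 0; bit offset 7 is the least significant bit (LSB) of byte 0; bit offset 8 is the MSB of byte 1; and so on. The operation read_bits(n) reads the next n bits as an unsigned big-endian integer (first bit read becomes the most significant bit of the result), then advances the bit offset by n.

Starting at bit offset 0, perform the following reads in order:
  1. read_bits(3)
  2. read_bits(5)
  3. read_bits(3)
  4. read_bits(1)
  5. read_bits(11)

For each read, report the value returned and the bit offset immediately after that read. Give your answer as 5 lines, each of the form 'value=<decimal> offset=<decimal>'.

Read 1: bits[0:3] width=3 -> value=5 (bin 101); offset now 3 = byte 0 bit 3; 21 bits remain
Read 2: bits[3:8] width=5 -> value=19 (bin 10011); offset now 8 = byte 1 bit 0; 16 bits remain
Read 3: bits[8:11] width=3 -> value=1 (bin 001); offset now 11 = byte 1 bit 3; 13 bits remain
Read 4: bits[11:12] width=1 -> value=1 (bin 1); offset now 12 = byte 1 bit 4; 12 bits remain
Read 5: bits[12:23] width=11 -> value=1604 (bin 11001000100); offset now 23 = byte 2 bit 7; 1 bits remain

Answer: value=5 offset=3
value=19 offset=8
value=1 offset=11
value=1 offset=12
value=1604 offset=23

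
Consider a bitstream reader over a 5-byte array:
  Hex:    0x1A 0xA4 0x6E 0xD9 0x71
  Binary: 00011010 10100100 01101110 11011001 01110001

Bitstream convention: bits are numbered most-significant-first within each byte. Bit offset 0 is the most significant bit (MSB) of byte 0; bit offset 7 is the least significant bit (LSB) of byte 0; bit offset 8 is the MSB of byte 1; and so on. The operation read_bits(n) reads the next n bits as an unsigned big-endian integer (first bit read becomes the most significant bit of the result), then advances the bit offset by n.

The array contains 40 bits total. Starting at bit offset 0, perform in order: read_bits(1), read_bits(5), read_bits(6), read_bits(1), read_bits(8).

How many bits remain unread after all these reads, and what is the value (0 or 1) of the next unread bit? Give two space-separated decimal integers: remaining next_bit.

Read 1: bits[0:1] width=1 -> value=0 (bin 0); offset now 1 = byte 0 bit 1; 39 bits remain
Read 2: bits[1:6] width=5 -> value=6 (bin 00110); offset now 6 = byte 0 bit 6; 34 bits remain
Read 3: bits[6:12] width=6 -> value=42 (bin 101010); offset now 12 = byte 1 bit 4; 28 bits remain
Read 4: bits[12:13] width=1 -> value=0 (bin 0); offset now 13 = byte 1 bit 5; 27 bits remain
Read 5: bits[13:21] width=8 -> value=141 (bin 10001101); offset now 21 = byte 2 bit 5; 19 bits remain

Answer: 19 1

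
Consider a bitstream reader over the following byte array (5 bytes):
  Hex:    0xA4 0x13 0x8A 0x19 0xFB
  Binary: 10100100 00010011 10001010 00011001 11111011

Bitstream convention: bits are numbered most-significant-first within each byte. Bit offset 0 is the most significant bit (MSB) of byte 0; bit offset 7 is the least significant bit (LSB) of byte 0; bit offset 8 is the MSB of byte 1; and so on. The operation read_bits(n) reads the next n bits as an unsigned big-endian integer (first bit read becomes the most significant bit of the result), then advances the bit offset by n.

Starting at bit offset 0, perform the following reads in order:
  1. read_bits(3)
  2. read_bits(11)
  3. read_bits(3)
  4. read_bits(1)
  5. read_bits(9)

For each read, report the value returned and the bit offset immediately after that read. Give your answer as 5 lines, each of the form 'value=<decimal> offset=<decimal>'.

Read 1: bits[0:3] width=3 -> value=5 (bin 101); offset now 3 = byte 0 bit 3; 37 bits remain
Read 2: bits[3:14] width=11 -> value=260 (bin 00100000100); offset now 14 = byte 1 bit 6; 26 bits remain
Read 3: bits[14:17] width=3 -> value=7 (bin 111); offset now 17 = byte 2 bit 1; 23 bits remain
Read 4: bits[17:18] width=1 -> value=0 (bin 0); offset now 18 = byte 2 bit 2; 22 bits remain
Read 5: bits[18:27] width=9 -> value=80 (bin 001010000); offset now 27 = byte 3 bit 3; 13 bits remain

Answer: value=5 offset=3
value=260 offset=14
value=7 offset=17
value=0 offset=18
value=80 offset=27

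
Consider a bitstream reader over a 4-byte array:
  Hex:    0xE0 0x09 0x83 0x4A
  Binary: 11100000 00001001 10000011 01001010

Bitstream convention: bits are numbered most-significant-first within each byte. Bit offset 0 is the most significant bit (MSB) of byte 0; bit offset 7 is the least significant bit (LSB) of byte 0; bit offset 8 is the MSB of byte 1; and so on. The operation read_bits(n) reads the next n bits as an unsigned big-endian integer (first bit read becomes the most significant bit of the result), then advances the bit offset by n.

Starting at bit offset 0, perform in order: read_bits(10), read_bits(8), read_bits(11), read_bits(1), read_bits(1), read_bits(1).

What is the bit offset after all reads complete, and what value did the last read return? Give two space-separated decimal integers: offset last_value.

Answer: 32 0

Derivation:
Read 1: bits[0:10] width=10 -> value=896 (bin 1110000000); offset now 10 = byte 1 bit 2; 22 bits remain
Read 2: bits[10:18] width=8 -> value=38 (bin 00100110); offset now 18 = byte 2 bit 2; 14 bits remain
Read 3: bits[18:29] width=11 -> value=105 (bin 00001101001); offset now 29 = byte 3 bit 5; 3 bits remain
Read 4: bits[29:30] width=1 -> value=0 (bin 0); offset now 30 = byte 3 bit 6; 2 bits remain
Read 5: bits[30:31] width=1 -> value=1 (bin 1); offset now 31 = byte 3 bit 7; 1 bits remain
Read 6: bits[31:32] width=1 -> value=0 (bin 0); offset now 32 = byte 4 bit 0; 0 bits remain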